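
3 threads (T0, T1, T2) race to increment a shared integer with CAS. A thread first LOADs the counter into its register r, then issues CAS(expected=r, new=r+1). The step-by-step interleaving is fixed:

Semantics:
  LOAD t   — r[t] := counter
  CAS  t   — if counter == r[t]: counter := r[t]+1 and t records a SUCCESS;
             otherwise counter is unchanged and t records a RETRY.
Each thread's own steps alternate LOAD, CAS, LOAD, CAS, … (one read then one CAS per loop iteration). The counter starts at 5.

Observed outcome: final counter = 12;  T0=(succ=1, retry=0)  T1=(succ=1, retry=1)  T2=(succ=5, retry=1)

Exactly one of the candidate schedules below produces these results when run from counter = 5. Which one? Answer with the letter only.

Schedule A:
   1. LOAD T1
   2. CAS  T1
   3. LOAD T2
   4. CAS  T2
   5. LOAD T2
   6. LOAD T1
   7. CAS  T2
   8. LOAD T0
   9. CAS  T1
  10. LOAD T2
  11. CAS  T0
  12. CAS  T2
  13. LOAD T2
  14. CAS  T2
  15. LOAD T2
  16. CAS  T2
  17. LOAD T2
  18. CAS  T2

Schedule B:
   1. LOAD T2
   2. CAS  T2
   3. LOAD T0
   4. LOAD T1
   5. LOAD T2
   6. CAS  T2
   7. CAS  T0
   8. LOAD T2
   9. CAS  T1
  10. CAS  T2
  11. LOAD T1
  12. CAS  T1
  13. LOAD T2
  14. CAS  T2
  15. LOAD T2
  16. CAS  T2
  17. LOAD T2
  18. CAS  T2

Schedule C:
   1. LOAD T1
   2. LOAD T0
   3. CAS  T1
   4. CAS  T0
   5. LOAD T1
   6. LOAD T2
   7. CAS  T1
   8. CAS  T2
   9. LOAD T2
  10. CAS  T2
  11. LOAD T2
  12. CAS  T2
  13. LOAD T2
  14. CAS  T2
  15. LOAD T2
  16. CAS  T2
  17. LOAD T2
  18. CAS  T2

Simulating candidate A:
   1) LOAD T1:  M=5  r_T1=5
   2) CAS  T1:  M=6  r_T1=5 ✓
   3) LOAD T2:  M=6  r_T2=6
   4) CAS  T2:  M=7  r_T2=6 ✓
   5) LOAD T2:  M=7  r_T2=7
   6) LOAD T1:  M=7  r_T1=7
   7) CAS  T2:  M=8  r_T2=7 ✓
   8) LOAD T0:  M=8  r_T0=8
   9) CAS  T1:  M=8  r_T1=7 ✗
  10) LOAD T2:  M=8  r_T2=8
  11) CAS  T0:  M=9  r_T0=8 ✓
  12) CAS  T2:  M=9  r_T2=8 ✗
  13) LOAD T2:  M=9  r_T2=9
  14) CAS  T2:  M=10  r_T2=9 ✓
  15) LOAD T2:  M=10  r_T2=10
  16) CAS  T2:  M=11  r_T2=10 ✓
  17) LOAD T2:  M=11  r_T2=11
  18) CAS  T2:  M=12  r_T2=11 ✓

A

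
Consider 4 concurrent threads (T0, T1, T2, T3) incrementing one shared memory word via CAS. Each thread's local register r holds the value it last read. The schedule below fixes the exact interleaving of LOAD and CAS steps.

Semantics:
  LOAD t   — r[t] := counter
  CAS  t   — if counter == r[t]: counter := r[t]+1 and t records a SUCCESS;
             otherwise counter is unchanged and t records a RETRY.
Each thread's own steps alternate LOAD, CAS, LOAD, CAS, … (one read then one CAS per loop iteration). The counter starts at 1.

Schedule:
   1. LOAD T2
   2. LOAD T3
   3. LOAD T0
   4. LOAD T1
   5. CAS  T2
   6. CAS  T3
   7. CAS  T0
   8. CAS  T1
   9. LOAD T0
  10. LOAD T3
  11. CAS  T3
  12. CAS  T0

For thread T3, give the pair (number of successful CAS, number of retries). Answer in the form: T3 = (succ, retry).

1. LOAD T2 → mem=1 r[T2]=1 [LOAD]
2. LOAD T3 → mem=1 r[T3]=1 [LOAD]
3. LOAD T0 → mem=1 r[T0]=1 [LOAD]
4. LOAD T1 → mem=1 r[T1]=1 [LOAD]
5. CAS T2 → mem=2 r[T2]=1 [OK]
6. CAS T3 → mem=2 r[T3]=1 [RETRY]
7. CAS T0 → mem=2 r[T0]=1 [RETRY]
8. CAS T1 → mem=2 r[T1]=1 [RETRY]
9. LOAD T0 → mem=2 r[T0]=2 [LOAD]
10. LOAD T3 → mem=2 r[T3]=2 [LOAD]
11. CAS T3 → mem=3 r[T3]=2 [OK]
12. CAS T0 → mem=3 r[T0]=2 [RETRY]

T3 = (1, 1)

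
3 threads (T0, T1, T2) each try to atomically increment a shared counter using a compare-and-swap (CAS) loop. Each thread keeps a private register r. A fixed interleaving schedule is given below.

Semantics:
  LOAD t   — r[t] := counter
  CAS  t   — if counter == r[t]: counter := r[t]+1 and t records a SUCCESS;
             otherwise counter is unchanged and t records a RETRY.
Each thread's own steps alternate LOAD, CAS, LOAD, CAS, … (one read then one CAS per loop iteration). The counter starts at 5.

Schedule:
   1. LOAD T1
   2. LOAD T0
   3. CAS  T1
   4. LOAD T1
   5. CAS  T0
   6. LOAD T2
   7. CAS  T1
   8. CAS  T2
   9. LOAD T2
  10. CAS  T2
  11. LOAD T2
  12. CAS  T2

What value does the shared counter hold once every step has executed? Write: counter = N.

[1] T1.load  rd  (counter 5, T1.r 5)
[2] T0.load  rd  (counter 5, T0.r 5)
[3] T1.cas  hit  (counter 6, T1.r 5)
[4] T1.load  rd  (counter 6, T1.r 6)
[5] T0.cas  miss  (counter 6, T0.r 5)
[6] T2.load  rd  (counter 6, T2.r 6)
[7] T1.cas  hit  (counter 7, T1.r 6)
[8] T2.cas  miss  (counter 7, T2.r 6)
[9] T2.load  rd  (counter 7, T2.r 7)
[10] T2.cas  hit  (counter 8, T2.r 7)
[11] T2.load  rd  (counter 8, T2.r 8)
[12] T2.cas  hit  (counter 9, T2.r 8)

counter = 9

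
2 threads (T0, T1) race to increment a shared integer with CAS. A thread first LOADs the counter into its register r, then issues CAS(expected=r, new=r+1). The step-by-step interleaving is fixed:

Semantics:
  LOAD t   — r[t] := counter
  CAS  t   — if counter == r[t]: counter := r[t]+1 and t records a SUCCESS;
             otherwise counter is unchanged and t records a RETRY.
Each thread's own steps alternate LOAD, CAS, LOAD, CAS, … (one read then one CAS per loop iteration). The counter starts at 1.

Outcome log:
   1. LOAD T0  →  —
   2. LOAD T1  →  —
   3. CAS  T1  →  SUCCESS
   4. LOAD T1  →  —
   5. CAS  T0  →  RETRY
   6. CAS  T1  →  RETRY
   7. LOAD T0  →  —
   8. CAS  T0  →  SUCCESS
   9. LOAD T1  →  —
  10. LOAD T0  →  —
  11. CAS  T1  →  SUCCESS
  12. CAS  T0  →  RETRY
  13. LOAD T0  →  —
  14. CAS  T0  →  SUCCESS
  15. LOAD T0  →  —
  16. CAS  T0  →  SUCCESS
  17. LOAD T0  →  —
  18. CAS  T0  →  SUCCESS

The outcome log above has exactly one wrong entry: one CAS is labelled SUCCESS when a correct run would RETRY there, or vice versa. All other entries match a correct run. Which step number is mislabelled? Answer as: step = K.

Correct run:
1. LOAD T0 → mem=1 r[T0]=1 [LOAD]
2. LOAD T1 → mem=1 r[T1]=1 [LOAD]
3. CAS T1 → mem=2 r[T1]=1 [OK]
4. LOAD T1 → mem=2 r[T1]=2 [LOAD]
5. CAS T0 → mem=2 r[T0]=1 [RETRY]
6. CAS T1 → mem=3 r[T1]=2 [OK]
7. LOAD T0 → mem=3 r[T0]=3 [LOAD]
8. CAS T0 → mem=4 r[T0]=3 [OK]
9. LOAD T1 → mem=4 r[T1]=4 [LOAD]
10. LOAD T0 → mem=4 r[T0]=4 [LOAD]
11. CAS T1 → mem=5 r[T1]=4 [OK]
12. CAS T0 → mem=5 r[T0]=4 [RETRY]
13. LOAD T0 → mem=5 r[T0]=5 [LOAD]
14. CAS T0 → mem=6 r[T0]=5 [OK]
15. LOAD T0 → mem=6 r[T0]=6 [LOAD]
16. CAS T0 → mem=7 r[T0]=6 [OK]
17. LOAD T0 → mem=7 r[T0]=7 [LOAD]
18. CAS T0 → mem=8 r[T0]=7 [OK]
Flip is step 6.

step = 6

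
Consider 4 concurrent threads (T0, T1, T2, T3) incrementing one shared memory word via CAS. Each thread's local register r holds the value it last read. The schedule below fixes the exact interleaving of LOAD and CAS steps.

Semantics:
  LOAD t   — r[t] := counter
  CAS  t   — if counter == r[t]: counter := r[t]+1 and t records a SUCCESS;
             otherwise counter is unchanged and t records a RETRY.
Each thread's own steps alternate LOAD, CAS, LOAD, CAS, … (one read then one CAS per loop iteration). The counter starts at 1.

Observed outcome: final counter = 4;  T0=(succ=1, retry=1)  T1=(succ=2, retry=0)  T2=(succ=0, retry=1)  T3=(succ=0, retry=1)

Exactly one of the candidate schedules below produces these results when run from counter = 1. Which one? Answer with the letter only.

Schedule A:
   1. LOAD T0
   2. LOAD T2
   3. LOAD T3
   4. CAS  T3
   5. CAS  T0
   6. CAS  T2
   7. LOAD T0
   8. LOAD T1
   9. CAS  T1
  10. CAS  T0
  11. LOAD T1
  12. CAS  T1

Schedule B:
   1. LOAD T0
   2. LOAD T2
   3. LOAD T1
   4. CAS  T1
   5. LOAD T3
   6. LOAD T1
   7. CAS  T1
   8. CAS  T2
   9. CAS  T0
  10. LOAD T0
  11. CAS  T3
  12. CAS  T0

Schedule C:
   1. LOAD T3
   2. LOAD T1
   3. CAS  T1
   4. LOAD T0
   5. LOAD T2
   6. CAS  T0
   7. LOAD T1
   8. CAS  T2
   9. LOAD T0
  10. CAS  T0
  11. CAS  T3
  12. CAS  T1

B

Run B:
1. LOAD T0 → mem=1 r[T0]=1 [LOAD]
2. LOAD T2 → mem=1 r[T2]=1 [LOAD]
3. LOAD T1 → mem=1 r[T1]=1 [LOAD]
4. CAS T1 → mem=2 r[T1]=1 [OK]
5. LOAD T3 → mem=2 r[T3]=2 [LOAD]
6. LOAD T1 → mem=2 r[T1]=2 [LOAD]
7. CAS T1 → mem=3 r[T1]=2 [OK]
8. CAS T2 → mem=3 r[T2]=1 [RETRY]
9. CAS T0 → mem=3 r[T0]=1 [RETRY]
10. LOAD T0 → mem=3 r[T0]=3 [LOAD]
11. CAS T3 → mem=3 r[T3]=2 [RETRY]
12. CAS T0 → mem=4 r[T0]=3 [OK]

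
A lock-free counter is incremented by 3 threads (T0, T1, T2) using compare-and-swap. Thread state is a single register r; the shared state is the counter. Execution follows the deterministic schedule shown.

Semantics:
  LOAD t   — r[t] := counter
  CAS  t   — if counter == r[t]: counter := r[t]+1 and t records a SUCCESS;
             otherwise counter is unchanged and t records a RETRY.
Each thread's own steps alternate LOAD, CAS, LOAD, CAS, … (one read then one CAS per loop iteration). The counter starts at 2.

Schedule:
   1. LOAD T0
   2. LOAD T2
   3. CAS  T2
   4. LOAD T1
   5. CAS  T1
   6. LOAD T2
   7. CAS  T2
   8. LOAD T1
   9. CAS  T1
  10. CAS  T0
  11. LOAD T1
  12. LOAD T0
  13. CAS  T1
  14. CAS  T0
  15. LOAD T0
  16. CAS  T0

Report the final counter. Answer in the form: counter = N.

counter = 8

step 1: T0 LOAD ⇒ load; ctr=2 reg=2
step 2: T2 LOAD ⇒ load; ctr=2 reg=2
step 3: T2 CAS ⇒ ok; ctr=3 reg=2
step 4: T1 LOAD ⇒ load; ctr=3 reg=3
step 5: T1 CAS ⇒ ok; ctr=4 reg=3
step 6: T2 LOAD ⇒ load; ctr=4 reg=4
step 7: T2 CAS ⇒ ok; ctr=5 reg=4
step 8: T1 LOAD ⇒ load; ctr=5 reg=5
step 9: T1 CAS ⇒ ok; ctr=6 reg=5
step 10: T0 CAS ⇒ retry; ctr=6 reg=2
step 11: T1 LOAD ⇒ load; ctr=6 reg=6
step 12: T0 LOAD ⇒ load; ctr=6 reg=6
step 13: T1 CAS ⇒ ok; ctr=7 reg=6
step 14: T0 CAS ⇒ retry; ctr=7 reg=6
step 15: T0 LOAD ⇒ load; ctr=7 reg=7
step 16: T0 CAS ⇒ ok; ctr=8 reg=7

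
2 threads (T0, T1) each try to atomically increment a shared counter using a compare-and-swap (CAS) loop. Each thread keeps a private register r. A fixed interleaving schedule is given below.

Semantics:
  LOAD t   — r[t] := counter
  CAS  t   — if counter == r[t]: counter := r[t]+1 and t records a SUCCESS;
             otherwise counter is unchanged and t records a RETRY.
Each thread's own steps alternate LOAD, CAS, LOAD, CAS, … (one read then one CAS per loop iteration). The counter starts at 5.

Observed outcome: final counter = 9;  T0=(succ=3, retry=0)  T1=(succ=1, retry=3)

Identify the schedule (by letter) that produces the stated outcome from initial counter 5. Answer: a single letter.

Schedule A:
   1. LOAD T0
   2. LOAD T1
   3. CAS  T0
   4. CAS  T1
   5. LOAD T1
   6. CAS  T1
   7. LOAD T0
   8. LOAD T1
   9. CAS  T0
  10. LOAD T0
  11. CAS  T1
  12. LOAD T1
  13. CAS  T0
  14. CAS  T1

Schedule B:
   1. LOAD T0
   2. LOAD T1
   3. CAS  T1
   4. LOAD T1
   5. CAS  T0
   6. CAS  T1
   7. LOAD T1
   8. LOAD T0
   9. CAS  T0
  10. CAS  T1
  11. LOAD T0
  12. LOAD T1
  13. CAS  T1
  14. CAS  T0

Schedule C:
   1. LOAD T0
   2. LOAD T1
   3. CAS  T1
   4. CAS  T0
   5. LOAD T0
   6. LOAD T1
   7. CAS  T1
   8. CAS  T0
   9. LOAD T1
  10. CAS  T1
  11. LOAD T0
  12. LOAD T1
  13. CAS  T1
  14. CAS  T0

Run A:
[1] T0.load  rd  (counter 5, T0.r 5)
[2] T1.load  rd  (counter 5, T1.r 5)
[3] T0.cas  hit  (counter 6, T0.r 5)
[4] T1.cas  miss  (counter 6, T1.r 5)
[5] T1.load  rd  (counter 6, T1.r 6)
[6] T1.cas  hit  (counter 7, T1.r 6)
[7] T0.load  rd  (counter 7, T0.r 7)
[8] T1.load  rd  (counter 7, T1.r 7)
[9] T0.cas  hit  (counter 8, T0.r 7)
[10] T0.load  rd  (counter 8, T0.r 8)
[11] T1.cas  miss  (counter 8, T1.r 7)
[12] T1.load  rd  (counter 8, T1.r 8)
[13] T0.cas  hit  (counter 9, T0.r 8)
[14] T1.cas  miss  (counter 9, T1.r 8)

A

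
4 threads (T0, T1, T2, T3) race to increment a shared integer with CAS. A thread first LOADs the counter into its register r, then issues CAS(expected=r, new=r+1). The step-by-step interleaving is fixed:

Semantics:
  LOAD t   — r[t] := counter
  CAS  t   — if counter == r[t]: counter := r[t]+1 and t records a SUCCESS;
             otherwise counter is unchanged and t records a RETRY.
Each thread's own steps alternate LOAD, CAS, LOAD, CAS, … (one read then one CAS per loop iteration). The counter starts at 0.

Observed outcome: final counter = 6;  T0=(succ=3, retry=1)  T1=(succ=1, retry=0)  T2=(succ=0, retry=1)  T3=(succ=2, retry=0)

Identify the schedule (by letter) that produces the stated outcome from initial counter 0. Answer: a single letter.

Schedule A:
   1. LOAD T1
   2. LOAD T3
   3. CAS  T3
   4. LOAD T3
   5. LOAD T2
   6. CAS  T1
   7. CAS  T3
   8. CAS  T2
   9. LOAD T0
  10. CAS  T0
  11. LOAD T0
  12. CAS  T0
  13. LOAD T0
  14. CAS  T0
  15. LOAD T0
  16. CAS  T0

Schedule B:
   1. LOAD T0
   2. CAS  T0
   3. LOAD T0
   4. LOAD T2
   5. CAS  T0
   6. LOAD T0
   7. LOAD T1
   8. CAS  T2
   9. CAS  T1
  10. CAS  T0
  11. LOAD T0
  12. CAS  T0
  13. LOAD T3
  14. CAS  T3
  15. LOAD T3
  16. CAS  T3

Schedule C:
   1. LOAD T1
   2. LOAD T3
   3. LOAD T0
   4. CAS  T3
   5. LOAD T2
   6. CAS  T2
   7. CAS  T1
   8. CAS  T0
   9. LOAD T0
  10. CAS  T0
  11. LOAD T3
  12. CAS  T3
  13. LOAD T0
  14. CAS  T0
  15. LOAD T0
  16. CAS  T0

B

Simulating candidate B:
#1 T0 reads 0
#2 T0 CAS(0→1) writes; counter now 1
#3 T0 reads 1
#4 T2 reads 1
#5 T0 CAS(1→2) writes; counter now 2
#6 T0 reads 2
#7 T1 reads 2
#8 T2 CAS(1→2) fails; counter now 2
#9 T1 CAS(2→3) writes; counter now 3
#10 T0 CAS(2→3) fails; counter now 3
#11 T0 reads 3
#12 T0 CAS(3→4) writes; counter now 4
#13 T3 reads 4
#14 T3 CAS(4→5) writes; counter now 5
#15 T3 reads 5
#16 T3 CAS(5→6) writes; counter now 6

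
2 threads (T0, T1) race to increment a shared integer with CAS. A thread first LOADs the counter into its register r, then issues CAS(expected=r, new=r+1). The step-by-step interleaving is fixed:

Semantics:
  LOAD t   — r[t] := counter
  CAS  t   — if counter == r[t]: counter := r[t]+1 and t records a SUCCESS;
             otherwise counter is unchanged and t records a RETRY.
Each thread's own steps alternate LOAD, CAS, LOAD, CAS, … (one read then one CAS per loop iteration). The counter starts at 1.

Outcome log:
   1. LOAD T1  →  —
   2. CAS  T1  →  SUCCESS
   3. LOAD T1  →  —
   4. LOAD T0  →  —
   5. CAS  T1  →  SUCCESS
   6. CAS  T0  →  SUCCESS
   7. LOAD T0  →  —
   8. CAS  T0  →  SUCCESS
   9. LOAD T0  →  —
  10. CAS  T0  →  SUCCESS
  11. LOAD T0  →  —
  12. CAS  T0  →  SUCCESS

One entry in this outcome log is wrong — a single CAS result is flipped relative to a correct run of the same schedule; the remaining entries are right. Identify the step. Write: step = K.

step = 6

Re-executing:
T1 LOAD — after: cnt=1, r=1 — load
T1 CAS — after: cnt=2, r=1 — ok
T1 LOAD — after: cnt=2, r=2 — load
T0 LOAD — after: cnt=2, r=2 — load
T1 CAS — after: cnt=3, r=2 — ok
T0 CAS — after: cnt=3, r=2 — retry
T0 LOAD — after: cnt=3, r=3 — load
T0 CAS — after: cnt=4, r=3 — ok
T0 LOAD — after: cnt=4, r=4 — load
T0 CAS — after: cnt=5, r=4 — ok
T0 LOAD — after: cnt=5, r=5 — load
T0 CAS — after: cnt=6, r=5 — ok
Log disagrees first at step 6.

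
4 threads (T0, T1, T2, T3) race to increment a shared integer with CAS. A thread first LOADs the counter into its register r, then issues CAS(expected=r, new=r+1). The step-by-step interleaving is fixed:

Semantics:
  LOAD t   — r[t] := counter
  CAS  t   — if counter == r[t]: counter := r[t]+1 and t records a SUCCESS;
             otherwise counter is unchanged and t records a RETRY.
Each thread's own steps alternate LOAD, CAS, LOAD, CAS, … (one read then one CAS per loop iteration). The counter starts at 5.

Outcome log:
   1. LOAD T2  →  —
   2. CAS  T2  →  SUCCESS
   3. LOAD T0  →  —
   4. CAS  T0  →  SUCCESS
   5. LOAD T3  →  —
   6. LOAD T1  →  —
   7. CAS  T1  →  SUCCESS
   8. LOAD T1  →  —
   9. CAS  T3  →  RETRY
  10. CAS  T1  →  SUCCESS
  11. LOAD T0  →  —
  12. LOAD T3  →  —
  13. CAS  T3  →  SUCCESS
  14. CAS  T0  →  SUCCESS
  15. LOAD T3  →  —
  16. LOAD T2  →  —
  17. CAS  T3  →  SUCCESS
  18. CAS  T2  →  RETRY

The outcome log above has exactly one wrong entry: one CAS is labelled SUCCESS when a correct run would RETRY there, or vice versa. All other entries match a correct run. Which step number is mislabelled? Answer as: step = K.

Correct run:
T2 LOAD — after: cnt=5, r=5 — load
T2 CAS — after: cnt=6, r=5 — ok
T0 LOAD — after: cnt=6, r=6 — load
T0 CAS — after: cnt=7, r=6 — ok
T3 LOAD — after: cnt=7, r=7 — load
T1 LOAD — after: cnt=7, r=7 — load
T1 CAS — after: cnt=8, r=7 — ok
T1 LOAD — after: cnt=8, r=8 — load
T3 CAS — after: cnt=8, r=7 — retry
T1 CAS — after: cnt=9, r=8 — ok
T0 LOAD — after: cnt=9, r=9 — load
T3 LOAD — after: cnt=9, r=9 — load
T3 CAS — after: cnt=10, r=9 — ok
T0 CAS — after: cnt=10, r=9 — retry
T3 LOAD — after: cnt=10, r=10 — load
T2 LOAD — after: cnt=10, r=10 — load
T3 CAS — after: cnt=11, r=10 — ok
T2 CAS — after: cnt=11, r=10 — retry
Mismatch at 14.

step = 14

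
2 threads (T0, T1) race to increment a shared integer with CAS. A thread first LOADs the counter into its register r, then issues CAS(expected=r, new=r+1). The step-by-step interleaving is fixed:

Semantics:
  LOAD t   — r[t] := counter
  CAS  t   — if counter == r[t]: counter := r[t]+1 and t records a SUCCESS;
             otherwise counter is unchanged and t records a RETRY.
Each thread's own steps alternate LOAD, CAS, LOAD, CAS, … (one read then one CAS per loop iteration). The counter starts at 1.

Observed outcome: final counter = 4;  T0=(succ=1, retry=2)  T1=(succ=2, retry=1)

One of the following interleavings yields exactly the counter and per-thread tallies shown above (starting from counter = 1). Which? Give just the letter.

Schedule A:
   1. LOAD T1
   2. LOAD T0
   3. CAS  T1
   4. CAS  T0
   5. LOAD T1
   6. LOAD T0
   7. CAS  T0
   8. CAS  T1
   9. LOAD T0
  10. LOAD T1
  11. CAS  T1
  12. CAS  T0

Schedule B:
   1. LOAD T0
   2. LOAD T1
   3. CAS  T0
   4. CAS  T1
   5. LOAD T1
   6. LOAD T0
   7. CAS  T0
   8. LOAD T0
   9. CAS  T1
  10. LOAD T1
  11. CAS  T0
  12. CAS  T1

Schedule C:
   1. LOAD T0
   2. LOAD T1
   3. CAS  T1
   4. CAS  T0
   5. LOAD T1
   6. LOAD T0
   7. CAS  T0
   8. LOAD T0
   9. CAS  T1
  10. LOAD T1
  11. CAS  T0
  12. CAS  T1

Simulating candidate A:
T1 LOAD — after: cnt=1, r=1 — load
T0 LOAD — after: cnt=1, r=1 — load
T1 CAS — after: cnt=2, r=1 — ok
T0 CAS — after: cnt=2, r=1 — retry
T1 LOAD — after: cnt=2, r=2 — load
T0 LOAD — after: cnt=2, r=2 — load
T0 CAS — after: cnt=3, r=2 — ok
T1 CAS — after: cnt=3, r=2 — retry
T0 LOAD — after: cnt=3, r=3 — load
T1 LOAD — after: cnt=3, r=3 — load
T1 CAS — after: cnt=4, r=3 — ok
T0 CAS — after: cnt=4, r=3 — retry

A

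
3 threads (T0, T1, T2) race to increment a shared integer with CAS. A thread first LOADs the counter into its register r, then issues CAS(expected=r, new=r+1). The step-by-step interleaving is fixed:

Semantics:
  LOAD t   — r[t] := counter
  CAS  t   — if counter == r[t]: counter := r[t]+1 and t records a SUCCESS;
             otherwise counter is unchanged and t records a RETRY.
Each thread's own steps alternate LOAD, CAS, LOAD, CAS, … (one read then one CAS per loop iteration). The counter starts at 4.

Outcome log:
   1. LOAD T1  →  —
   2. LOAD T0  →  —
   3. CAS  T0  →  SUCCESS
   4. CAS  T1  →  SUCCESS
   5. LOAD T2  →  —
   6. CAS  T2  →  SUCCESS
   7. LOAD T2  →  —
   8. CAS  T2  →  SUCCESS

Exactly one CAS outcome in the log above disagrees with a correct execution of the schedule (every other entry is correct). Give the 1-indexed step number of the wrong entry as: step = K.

Re-executing:
   1) LOAD T1:  M=4  r_T1=4
   2) LOAD T0:  M=4  r_T0=4
   3) CAS  T0:  M=5  r_T0=4 ✓
   4) CAS  T1:  M=5  r_T1=4 ✗
   5) LOAD T2:  M=5  r_T2=5
   6) CAS  T2:  M=6  r_T2=5 ✓
   7) LOAD T2:  M=6  r_T2=6
   8) CAS  T2:  M=7  r_T2=6 ✓
Flip is step 4.

step = 4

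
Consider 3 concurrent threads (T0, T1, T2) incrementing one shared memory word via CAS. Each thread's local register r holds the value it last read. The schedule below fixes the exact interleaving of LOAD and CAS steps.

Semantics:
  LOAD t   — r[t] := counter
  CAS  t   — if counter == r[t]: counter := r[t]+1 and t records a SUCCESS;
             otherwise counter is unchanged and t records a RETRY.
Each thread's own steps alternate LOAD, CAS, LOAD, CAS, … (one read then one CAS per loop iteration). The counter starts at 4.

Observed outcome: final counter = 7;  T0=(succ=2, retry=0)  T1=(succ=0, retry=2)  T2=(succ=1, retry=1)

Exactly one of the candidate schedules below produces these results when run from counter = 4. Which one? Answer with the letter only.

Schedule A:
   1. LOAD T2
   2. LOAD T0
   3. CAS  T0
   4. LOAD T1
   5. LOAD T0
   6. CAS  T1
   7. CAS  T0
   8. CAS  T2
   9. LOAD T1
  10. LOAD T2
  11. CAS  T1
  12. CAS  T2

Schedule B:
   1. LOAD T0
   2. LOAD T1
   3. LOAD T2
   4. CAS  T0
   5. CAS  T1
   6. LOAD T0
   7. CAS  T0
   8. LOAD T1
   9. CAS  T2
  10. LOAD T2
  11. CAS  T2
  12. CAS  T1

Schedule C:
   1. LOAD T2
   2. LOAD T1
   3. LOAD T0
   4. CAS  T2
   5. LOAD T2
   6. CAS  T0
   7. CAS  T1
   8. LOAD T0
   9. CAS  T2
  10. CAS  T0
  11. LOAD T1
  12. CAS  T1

Tracing schedule B:
   1) LOAD T0:  M=4  r_T0=4
   2) LOAD T1:  M=4  r_T1=4
   3) LOAD T2:  M=4  r_T2=4
   4) CAS  T0:  M=5  r_T0=4 ✓
   5) CAS  T1:  M=5  r_T1=4 ✗
   6) LOAD T0:  M=5  r_T0=5
   7) CAS  T0:  M=6  r_T0=5 ✓
   8) LOAD T1:  M=6  r_T1=6
   9) CAS  T2:  M=6  r_T2=4 ✗
  10) LOAD T2:  M=6  r_T2=6
  11) CAS  T2:  M=7  r_T2=6 ✓
  12) CAS  T1:  M=7  r_T1=6 ✗

B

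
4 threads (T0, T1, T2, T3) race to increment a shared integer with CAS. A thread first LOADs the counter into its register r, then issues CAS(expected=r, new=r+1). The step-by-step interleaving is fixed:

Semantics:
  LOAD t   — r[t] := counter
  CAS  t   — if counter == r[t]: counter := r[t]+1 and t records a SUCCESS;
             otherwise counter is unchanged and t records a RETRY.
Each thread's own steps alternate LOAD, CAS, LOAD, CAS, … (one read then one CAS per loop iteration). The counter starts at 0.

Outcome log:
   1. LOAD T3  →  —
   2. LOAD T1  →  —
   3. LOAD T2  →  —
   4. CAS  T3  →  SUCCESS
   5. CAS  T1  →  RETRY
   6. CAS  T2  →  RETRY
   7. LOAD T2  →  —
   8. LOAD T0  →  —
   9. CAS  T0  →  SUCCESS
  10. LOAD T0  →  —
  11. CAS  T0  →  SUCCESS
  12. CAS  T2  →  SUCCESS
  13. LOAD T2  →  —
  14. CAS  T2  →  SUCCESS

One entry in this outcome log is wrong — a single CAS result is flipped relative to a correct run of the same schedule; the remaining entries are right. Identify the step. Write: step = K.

Reference trace:
1. LOAD T3 → mem=0 r[T3]=0 [LOAD]
2. LOAD T1 → mem=0 r[T1]=0 [LOAD]
3. LOAD T2 → mem=0 r[T2]=0 [LOAD]
4. CAS T3 → mem=1 r[T3]=0 [OK]
5. CAS T1 → mem=1 r[T1]=0 [RETRY]
6. CAS T2 → mem=1 r[T2]=0 [RETRY]
7. LOAD T2 → mem=1 r[T2]=1 [LOAD]
8. LOAD T0 → mem=1 r[T0]=1 [LOAD]
9. CAS T0 → mem=2 r[T0]=1 [OK]
10. LOAD T0 → mem=2 r[T0]=2 [LOAD]
11. CAS T0 → mem=3 r[T0]=2 [OK]
12. CAS T2 → mem=3 r[T2]=1 [RETRY]
13. LOAD T2 → mem=3 r[T2]=3 [LOAD]
14. CAS T2 → mem=4 r[T2]=3 [OK]
Flip is step 12.

step = 12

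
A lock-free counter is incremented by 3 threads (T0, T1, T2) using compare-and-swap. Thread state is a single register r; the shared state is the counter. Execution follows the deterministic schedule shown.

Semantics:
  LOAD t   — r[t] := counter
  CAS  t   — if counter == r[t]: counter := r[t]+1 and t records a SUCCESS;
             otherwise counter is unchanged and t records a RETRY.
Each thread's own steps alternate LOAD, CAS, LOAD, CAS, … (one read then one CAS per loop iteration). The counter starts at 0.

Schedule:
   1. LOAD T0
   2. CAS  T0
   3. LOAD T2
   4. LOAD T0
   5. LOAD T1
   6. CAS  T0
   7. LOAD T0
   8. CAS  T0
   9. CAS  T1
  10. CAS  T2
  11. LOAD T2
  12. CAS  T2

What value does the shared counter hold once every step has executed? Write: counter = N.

counter = 4

#1 T0 reads 0
#2 T0 CAS(0→1) writes; counter now 1
#3 T2 reads 1
#4 T0 reads 1
#5 T1 reads 1
#6 T0 CAS(1→2) writes; counter now 2
#7 T0 reads 2
#8 T0 CAS(2→3) writes; counter now 3
#9 T1 CAS(1→2) fails; counter now 3
#10 T2 CAS(1→2) fails; counter now 3
#11 T2 reads 3
#12 T2 CAS(3→4) writes; counter now 4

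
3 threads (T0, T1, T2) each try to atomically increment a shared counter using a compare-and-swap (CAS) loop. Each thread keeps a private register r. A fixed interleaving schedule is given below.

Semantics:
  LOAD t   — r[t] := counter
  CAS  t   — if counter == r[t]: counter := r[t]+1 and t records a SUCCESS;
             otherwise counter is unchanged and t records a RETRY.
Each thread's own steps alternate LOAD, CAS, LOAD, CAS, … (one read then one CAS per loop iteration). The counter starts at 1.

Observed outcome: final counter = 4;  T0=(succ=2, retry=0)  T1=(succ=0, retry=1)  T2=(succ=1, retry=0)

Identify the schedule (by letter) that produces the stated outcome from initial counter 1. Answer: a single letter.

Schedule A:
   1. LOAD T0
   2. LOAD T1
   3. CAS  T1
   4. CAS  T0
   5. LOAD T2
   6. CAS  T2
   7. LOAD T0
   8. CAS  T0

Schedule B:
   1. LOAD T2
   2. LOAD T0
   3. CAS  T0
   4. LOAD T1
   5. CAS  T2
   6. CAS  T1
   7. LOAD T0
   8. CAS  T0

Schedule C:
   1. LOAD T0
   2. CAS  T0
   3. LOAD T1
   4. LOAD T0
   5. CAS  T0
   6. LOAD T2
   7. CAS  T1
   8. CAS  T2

C

Simulating candidate C:
step 1: T0 LOAD ⇒ load; ctr=1 reg=1
step 2: T0 CAS ⇒ ok; ctr=2 reg=1
step 3: T1 LOAD ⇒ load; ctr=2 reg=2
step 4: T0 LOAD ⇒ load; ctr=2 reg=2
step 5: T0 CAS ⇒ ok; ctr=3 reg=2
step 6: T2 LOAD ⇒ load; ctr=3 reg=3
step 7: T1 CAS ⇒ retry; ctr=3 reg=2
step 8: T2 CAS ⇒ ok; ctr=4 reg=3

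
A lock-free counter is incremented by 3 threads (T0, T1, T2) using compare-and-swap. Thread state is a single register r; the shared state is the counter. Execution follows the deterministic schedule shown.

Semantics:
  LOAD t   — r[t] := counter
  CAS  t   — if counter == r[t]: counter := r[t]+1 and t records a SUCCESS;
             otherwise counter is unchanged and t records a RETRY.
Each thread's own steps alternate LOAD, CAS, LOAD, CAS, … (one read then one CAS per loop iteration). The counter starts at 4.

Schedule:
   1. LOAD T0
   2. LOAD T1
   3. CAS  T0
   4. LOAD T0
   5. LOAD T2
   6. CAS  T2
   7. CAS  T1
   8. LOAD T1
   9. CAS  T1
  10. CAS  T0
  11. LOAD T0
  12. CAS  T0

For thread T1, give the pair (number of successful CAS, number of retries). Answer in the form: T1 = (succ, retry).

T1 = (1, 1)

[1] T0.load  rd  (counter 4, T0.r 4)
[2] T1.load  rd  (counter 4, T1.r 4)
[3] T0.cas  hit  (counter 5, T0.r 4)
[4] T0.load  rd  (counter 5, T0.r 5)
[5] T2.load  rd  (counter 5, T2.r 5)
[6] T2.cas  hit  (counter 6, T2.r 5)
[7] T1.cas  miss  (counter 6, T1.r 4)
[8] T1.load  rd  (counter 6, T1.r 6)
[9] T1.cas  hit  (counter 7, T1.r 6)
[10] T0.cas  miss  (counter 7, T0.r 5)
[11] T0.load  rd  (counter 7, T0.r 7)
[12] T0.cas  hit  (counter 8, T0.r 7)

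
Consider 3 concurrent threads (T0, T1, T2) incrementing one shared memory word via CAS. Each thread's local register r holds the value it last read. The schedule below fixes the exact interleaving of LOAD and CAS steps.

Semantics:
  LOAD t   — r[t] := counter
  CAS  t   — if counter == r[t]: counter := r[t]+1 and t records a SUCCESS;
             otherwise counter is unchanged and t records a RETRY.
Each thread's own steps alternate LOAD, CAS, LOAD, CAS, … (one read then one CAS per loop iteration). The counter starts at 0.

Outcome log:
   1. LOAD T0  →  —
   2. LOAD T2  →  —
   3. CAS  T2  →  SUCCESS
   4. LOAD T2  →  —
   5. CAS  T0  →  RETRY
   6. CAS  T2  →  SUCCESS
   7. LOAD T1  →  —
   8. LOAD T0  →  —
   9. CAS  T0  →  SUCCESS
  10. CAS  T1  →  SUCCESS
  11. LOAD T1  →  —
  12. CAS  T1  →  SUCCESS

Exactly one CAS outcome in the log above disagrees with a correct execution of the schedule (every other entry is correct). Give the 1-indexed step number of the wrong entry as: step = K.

Reference trace:
[1] T0.load  rd  (counter 0, T0.r 0)
[2] T2.load  rd  (counter 0, T2.r 0)
[3] T2.cas  hit  (counter 1, T2.r 0)
[4] T2.load  rd  (counter 1, T2.r 1)
[5] T0.cas  miss  (counter 1, T0.r 0)
[6] T2.cas  hit  (counter 2, T2.r 1)
[7] T1.load  rd  (counter 2, T1.r 2)
[8] T0.load  rd  (counter 2, T0.r 2)
[9] T0.cas  hit  (counter 3, T0.r 2)
[10] T1.cas  miss  (counter 3, T1.r 2)
[11] T1.load  rd  (counter 3, T1.r 3)
[12] T1.cas  hit  (counter 4, T1.r 3)
Log disagrees first at step 10.

step = 10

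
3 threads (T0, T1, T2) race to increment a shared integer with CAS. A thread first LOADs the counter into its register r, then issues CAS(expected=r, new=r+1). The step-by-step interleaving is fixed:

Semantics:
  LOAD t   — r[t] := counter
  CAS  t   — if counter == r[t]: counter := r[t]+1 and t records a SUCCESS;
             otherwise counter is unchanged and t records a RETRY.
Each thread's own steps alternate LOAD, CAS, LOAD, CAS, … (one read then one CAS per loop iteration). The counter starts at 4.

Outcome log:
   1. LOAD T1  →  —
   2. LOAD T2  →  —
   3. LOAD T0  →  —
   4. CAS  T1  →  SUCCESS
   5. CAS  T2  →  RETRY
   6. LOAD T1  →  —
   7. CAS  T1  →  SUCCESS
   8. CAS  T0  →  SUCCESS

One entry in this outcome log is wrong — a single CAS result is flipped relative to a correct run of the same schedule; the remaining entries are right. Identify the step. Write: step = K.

step = 8

Re-executing:
[1] T1.load  rd  (counter 4, T1.r 4)
[2] T2.load  rd  (counter 4, T2.r 4)
[3] T0.load  rd  (counter 4, T0.r 4)
[4] T1.cas  hit  (counter 5, T1.r 4)
[5] T2.cas  miss  (counter 5, T2.r 4)
[6] T1.load  rd  (counter 5, T1.r 5)
[7] T1.cas  hit  (counter 6, T1.r 5)
[8] T0.cas  miss  (counter 6, T0.r 4)
Flip is step 8.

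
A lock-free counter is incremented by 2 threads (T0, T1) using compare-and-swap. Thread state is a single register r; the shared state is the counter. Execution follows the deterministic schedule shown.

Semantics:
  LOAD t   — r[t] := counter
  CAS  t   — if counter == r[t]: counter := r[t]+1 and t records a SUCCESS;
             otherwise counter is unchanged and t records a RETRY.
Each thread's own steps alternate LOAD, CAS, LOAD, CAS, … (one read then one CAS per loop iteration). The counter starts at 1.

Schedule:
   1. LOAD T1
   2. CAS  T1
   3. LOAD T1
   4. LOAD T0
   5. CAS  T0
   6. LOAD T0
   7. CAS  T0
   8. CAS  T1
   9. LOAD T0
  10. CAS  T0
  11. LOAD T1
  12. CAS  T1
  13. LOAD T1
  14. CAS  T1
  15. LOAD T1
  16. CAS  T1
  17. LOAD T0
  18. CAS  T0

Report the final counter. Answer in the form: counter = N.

counter = 9

T1 LOAD — after: cnt=1, r=1 — load
T1 CAS — after: cnt=2, r=1 — ok
T1 LOAD — after: cnt=2, r=2 — load
T0 LOAD — after: cnt=2, r=2 — load
T0 CAS — after: cnt=3, r=2 — ok
T0 LOAD — after: cnt=3, r=3 — load
T0 CAS — after: cnt=4, r=3 — ok
T1 CAS — after: cnt=4, r=2 — retry
T0 LOAD — after: cnt=4, r=4 — load
T0 CAS — after: cnt=5, r=4 — ok
T1 LOAD — after: cnt=5, r=5 — load
T1 CAS — after: cnt=6, r=5 — ok
T1 LOAD — after: cnt=6, r=6 — load
T1 CAS — after: cnt=7, r=6 — ok
T1 LOAD — after: cnt=7, r=7 — load
T1 CAS — after: cnt=8, r=7 — ok
T0 LOAD — after: cnt=8, r=8 — load
T0 CAS — after: cnt=9, r=8 — ok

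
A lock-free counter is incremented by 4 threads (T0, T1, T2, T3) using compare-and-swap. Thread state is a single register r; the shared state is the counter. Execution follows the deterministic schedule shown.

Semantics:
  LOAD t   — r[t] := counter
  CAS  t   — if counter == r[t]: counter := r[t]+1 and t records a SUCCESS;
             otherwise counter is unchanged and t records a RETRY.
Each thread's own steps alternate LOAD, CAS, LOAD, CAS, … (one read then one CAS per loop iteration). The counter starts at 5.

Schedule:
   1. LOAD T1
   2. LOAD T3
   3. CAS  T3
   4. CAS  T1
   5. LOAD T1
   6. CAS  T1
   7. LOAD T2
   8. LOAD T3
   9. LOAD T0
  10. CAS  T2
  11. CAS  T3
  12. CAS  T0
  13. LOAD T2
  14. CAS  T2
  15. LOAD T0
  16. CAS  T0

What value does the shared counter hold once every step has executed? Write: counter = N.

#1 T1 reads 5
#2 T3 reads 5
#3 T3 CAS(5→6) writes; counter now 6
#4 T1 CAS(5→6) fails; counter now 6
#5 T1 reads 6
#6 T1 CAS(6→7) writes; counter now 7
#7 T2 reads 7
#8 T3 reads 7
#9 T0 reads 7
#10 T2 CAS(7→8) writes; counter now 8
#11 T3 CAS(7→8) fails; counter now 8
#12 T0 CAS(7→8) fails; counter now 8
#13 T2 reads 8
#14 T2 CAS(8→9) writes; counter now 9
#15 T0 reads 9
#16 T0 CAS(9→10) writes; counter now 10

counter = 10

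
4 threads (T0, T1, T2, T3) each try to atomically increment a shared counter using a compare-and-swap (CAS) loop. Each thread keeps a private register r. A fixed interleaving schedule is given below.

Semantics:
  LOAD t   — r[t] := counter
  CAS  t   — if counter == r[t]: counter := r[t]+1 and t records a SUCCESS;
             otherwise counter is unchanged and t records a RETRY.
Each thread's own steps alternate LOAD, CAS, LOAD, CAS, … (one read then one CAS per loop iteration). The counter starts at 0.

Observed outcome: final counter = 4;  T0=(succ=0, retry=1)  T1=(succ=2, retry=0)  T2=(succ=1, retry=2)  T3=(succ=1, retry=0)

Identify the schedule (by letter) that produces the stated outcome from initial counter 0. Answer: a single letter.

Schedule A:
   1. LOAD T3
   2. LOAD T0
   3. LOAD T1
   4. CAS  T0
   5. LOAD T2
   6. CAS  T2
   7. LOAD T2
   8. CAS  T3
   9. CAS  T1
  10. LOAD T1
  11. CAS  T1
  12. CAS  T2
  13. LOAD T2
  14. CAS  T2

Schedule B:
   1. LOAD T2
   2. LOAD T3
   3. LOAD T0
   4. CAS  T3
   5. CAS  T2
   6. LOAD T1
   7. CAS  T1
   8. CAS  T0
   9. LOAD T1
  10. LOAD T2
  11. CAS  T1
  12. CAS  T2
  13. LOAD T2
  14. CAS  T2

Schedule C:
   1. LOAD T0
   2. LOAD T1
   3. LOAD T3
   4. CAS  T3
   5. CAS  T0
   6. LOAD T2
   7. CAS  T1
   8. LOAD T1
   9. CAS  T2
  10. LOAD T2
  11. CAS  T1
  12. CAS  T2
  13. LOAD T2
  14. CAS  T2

Simulating candidate B:
T2 LOAD — after: cnt=0, r=0 — load
T3 LOAD — after: cnt=0, r=0 — load
T0 LOAD — after: cnt=0, r=0 — load
T3 CAS — after: cnt=1, r=0 — ok
T2 CAS — after: cnt=1, r=0 — retry
T1 LOAD — after: cnt=1, r=1 — load
T1 CAS — after: cnt=2, r=1 — ok
T0 CAS — after: cnt=2, r=0 — retry
T1 LOAD — after: cnt=2, r=2 — load
T2 LOAD — after: cnt=2, r=2 — load
T1 CAS — after: cnt=3, r=2 — ok
T2 CAS — after: cnt=3, r=2 — retry
T2 LOAD — after: cnt=3, r=3 — load
T2 CAS — after: cnt=4, r=3 — ok

B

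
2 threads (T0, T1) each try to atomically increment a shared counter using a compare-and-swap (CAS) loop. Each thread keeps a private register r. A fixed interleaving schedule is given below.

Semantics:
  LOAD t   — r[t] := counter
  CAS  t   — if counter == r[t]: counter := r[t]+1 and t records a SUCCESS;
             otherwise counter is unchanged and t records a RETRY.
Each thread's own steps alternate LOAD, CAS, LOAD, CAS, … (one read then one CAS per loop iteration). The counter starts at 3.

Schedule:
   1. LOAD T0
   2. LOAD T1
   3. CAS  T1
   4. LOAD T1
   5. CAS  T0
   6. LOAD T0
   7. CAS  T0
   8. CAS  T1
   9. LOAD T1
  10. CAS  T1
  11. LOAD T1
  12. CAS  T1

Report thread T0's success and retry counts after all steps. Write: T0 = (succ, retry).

1. LOAD T0 → mem=3 r[T0]=3 [LOAD]
2. LOAD T1 → mem=3 r[T1]=3 [LOAD]
3. CAS T1 → mem=4 r[T1]=3 [OK]
4. LOAD T1 → mem=4 r[T1]=4 [LOAD]
5. CAS T0 → mem=4 r[T0]=3 [RETRY]
6. LOAD T0 → mem=4 r[T0]=4 [LOAD]
7. CAS T0 → mem=5 r[T0]=4 [OK]
8. CAS T1 → mem=5 r[T1]=4 [RETRY]
9. LOAD T1 → mem=5 r[T1]=5 [LOAD]
10. CAS T1 → mem=6 r[T1]=5 [OK]
11. LOAD T1 → mem=6 r[T1]=6 [LOAD]
12. CAS T1 → mem=7 r[T1]=6 [OK]

T0 = (1, 1)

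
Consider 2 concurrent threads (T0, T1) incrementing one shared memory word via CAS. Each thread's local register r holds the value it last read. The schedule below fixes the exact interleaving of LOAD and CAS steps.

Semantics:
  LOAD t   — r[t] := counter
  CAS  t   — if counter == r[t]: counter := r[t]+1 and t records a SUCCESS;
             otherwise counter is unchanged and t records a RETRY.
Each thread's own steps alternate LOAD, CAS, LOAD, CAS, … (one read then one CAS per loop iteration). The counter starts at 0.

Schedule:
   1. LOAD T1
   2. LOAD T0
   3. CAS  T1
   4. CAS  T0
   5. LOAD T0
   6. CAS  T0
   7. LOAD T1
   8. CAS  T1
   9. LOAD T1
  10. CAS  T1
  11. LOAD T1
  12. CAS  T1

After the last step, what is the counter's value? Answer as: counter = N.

counter = 5

T1 LOAD — after: cnt=0, r=0 — load
T0 LOAD — after: cnt=0, r=0 — load
T1 CAS — after: cnt=1, r=0 — ok
T0 CAS — after: cnt=1, r=0 — retry
T0 LOAD — after: cnt=1, r=1 — load
T0 CAS — after: cnt=2, r=1 — ok
T1 LOAD — after: cnt=2, r=2 — load
T1 CAS — after: cnt=3, r=2 — ok
T1 LOAD — after: cnt=3, r=3 — load
T1 CAS — after: cnt=4, r=3 — ok
T1 LOAD — after: cnt=4, r=4 — load
T1 CAS — after: cnt=5, r=4 — ok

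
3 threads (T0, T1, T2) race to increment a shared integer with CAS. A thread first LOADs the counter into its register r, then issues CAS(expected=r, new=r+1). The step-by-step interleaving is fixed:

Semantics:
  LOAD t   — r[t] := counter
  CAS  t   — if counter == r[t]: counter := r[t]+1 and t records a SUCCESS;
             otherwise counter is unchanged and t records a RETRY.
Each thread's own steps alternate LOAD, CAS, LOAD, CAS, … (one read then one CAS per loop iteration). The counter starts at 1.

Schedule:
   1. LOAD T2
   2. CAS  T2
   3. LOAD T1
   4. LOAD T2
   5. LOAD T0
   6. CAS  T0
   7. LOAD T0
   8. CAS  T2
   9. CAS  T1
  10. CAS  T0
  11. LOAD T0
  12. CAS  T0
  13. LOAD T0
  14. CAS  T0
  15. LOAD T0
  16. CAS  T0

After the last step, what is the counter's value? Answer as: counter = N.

   1) LOAD T2:  M=1  r_T2=1
   2) CAS  T2:  M=2  r_T2=1 ✓
   3) LOAD T1:  M=2  r_T1=2
   4) LOAD T2:  M=2  r_T2=2
   5) LOAD T0:  M=2  r_T0=2
   6) CAS  T0:  M=3  r_T0=2 ✓
   7) LOAD T0:  M=3  r_T0=3
   8) CAS  T2:  M=3  r_T2=2 ✗
   9) CAS  T1:  M=3  r_T1=2 ✗
  10) CAS  T0:  M=4  r_T0=3 ✓
  11) LOAD T0:  M=4  r_T0=4
  12) CAS  T0:  M=5  r_T0=4 ✓
  13) LOAD T0:  M=5  r_T0=5
  14) CAS  T0:  M=6  r_T0=5 ✓
  15) LOAD T0:  M=6  r_T0=6
  16) CAS  T0:  M=7  r_T0=6 ✓

counter = 7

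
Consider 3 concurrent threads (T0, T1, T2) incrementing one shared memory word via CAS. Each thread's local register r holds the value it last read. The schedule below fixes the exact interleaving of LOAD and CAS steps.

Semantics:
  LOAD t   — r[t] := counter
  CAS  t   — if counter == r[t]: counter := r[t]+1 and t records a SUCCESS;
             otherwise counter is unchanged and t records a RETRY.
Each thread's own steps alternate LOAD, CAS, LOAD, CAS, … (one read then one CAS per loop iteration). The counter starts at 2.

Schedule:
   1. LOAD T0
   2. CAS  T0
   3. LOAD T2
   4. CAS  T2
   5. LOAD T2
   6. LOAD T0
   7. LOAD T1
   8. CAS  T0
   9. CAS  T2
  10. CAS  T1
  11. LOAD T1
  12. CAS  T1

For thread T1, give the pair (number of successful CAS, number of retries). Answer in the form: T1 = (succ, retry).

T1 = (1, 1)

T0 LOAD — after: cnt=2, r=2 — load
T0 CAS — after: cnt=3, r=2 — ok
T2 LOAD — after: cnt=3, r=3 — load
T2 CAS — after: cnt=4, r=3 — ok
T2 LOAD — after: cnt=4, r=4 — load
T0 LOAD — after: cnt=4, r=4 — load
T1 LOAD — after: cnt=4, r=4 — load
T0 CAS — after: cnt=5, r=4 — ok
T2 CAS — after: cnt=5, r=4 — retry
T1 CAS — after: cnt=5, r=4 — retry
T1 LOAD — after: cnt=5, r=5 — load
T1 CAS — after: cnt=6, r=5 — ok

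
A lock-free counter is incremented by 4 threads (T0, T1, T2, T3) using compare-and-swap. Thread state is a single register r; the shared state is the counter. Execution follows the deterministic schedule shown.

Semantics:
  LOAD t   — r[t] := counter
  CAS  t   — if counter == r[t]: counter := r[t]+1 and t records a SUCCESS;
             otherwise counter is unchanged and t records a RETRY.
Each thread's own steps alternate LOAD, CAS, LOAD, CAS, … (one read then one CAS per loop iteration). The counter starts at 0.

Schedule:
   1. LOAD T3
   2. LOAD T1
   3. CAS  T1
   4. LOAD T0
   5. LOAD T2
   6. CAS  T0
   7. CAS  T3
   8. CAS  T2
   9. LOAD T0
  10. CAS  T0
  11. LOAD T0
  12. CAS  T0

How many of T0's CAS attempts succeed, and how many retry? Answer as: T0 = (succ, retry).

T0 = (3, 0)

step 1: T3 LOAD ⇒ load; ctr=0 reg=0
step 2: T1 LOAD ⇒ load; ctr=0 reg=0
step 3: T1 CAS ⇒ ok; ctr=1 reg=0
step 4: T0 LOAD ⇒ load; ctr=1 reg=1
step 5: T2 LOAD ⇒ load; ctr=1 reg=1
step 6: T0 CAS ⇒ ok; ctr=2 reg=1
step 7: T3 CAS ⇒ retry; ctr=2 reg=0
step 8: T2 CAS ⇒ retry; ctr=2 reg=1
step 9: T0 LOAD ⇒ load; ctr=2 reg=2
step 10: T0 CAS ⇒ ok; ctr=3 reg=2
step 11: T0 LOAD ⇒ load; ctr=3 reg=3
step 12: T0 CAS ⇒ ok; ctr=4 reg=3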